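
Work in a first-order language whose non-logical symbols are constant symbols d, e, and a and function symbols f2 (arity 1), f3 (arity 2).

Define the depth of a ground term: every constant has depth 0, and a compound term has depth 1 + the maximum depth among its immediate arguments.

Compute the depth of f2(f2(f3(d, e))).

depth(f3(d, e)) = 1 + max(0, 0) = 1
depth(f2(f3(d, e))) = 1 + depth(f3(d, e)) = 1 + 1 = 2
depth(f2(f2(f3(d, e)))) = 1 + depth(f2(f3(d, e))) = 1 + 2 = 3

3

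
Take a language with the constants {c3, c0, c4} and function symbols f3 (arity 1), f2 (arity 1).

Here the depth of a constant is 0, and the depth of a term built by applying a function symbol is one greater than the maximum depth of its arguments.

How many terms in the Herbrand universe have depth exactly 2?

12

Write N_k for the number of ground terms of depth ≤ k. A term of depth ≤ k is either a constant or a function symbol applied to arguments of depth ≤ k−1, so N_k = 3 + N_{k-1} + N_{k-1}.
N_0 = 3
N_1 = 3 + 3 + 3 = 9
N_2 = 3 + 9 + 9 = 21
Terms of depth exactly 2: N_2 − N_1 = 21 − 9 = 12.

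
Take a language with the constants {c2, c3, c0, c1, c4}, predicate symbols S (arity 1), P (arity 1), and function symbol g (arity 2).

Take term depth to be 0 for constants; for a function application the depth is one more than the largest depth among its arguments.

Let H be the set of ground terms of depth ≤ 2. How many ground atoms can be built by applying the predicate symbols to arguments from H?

1810

First count ground terms of depth ≤ 2.
Let N_k = |{terms of depth ≤ k}|. Then N_0 = 5 and N_k = 5 + N_{k-1}^2 for k ≥ 1 (one summand per function symbol, arity giving the exponent).
N_0 = 5
N_1 = 5 + 5^2 = 30
N_2 = 5 + 30^2 = 905
So |H| = 905.
Ground atoms are formed by filling each argument slot of a predicate with a term from H, so an r-ary predicate gives |H|^r atoms:
  S: 905;  P: 905
Total ground atoms: 905 + 905 = 1810.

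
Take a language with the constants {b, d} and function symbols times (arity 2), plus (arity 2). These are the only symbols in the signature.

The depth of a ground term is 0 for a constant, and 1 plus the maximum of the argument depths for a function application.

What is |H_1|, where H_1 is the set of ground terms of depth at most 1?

10

If N_k denotes the number of depth-≤k ground terms, the 2 constants give N_0 = 2, and each function symbol of arity r contributes N_{k-1}^r new terms at level k: N_k = 2 + N_{k-1}^2 + N_{k-1}^2.
N_0 = 2
N_1 = 2 + 2^2 + 2^2 = 10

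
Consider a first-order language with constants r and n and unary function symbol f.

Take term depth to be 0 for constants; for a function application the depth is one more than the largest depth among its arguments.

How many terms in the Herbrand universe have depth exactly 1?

Let N_k count ground terms of depth at most k. Each non-constant term of depth ≤ k is some function symbol applied to depth-≤(k−1) arguments, giving N_k = 2 + N_{k-1}.
N_0 = 2
N_1 = 2 + 2 = 4
Terms of depth exactly 1: N_1 − N_0 = 4 − 2 = 2.

2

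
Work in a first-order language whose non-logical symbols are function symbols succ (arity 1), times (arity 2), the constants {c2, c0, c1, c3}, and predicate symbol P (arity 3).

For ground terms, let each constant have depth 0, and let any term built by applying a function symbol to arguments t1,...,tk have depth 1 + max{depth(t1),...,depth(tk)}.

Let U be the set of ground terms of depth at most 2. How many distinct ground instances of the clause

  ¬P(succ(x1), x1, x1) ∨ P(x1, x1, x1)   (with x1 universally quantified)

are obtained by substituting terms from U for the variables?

604

Ground terms of depth ≤ 2:
  Write N_k for the number of ground terms of depth ≤ k. A term of depth ≤ k is either a constant or a function symbol applied to arguments of depth ≤ k−1, so N_k = 4 + N_{k-1} + N_{k-1}^2.
  N_0 = 4
  N_1 = 4 + 4 + 4^2 = 24
  N_2 = 4 + 24 + 24^2 = 604
So there are 604 ground terms available for substitution.
The variable x1 ranges independently over the available ground terms, and distinct assignments produce distinct instances.
Number of ground instances = 604.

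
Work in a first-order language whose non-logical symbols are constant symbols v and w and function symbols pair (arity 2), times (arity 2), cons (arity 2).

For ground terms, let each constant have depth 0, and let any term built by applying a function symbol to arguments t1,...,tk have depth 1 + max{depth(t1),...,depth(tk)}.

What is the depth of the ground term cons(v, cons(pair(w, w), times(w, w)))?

depth(pair(w, w)) = 1 + max(0, 0) = 1
depth(times(w, w)) = 1 + max(0, 0) = 1
depth(cons(pair(w, w), times(w, w))) = 1 + max(1, 1) = 2
depth(cons(v, cons(pair(w, w), times(w, w)))) = 1 + max(0, 2) = 3

3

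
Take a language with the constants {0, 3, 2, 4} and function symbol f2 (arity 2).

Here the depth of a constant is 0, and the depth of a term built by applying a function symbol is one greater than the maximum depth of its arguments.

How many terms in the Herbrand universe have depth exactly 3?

If N_k denotes the number of depth-≤k ground terms, the 4 constants give N_0 = 4, and each function symbol of arity r contributes N_{k-1}^r new terms at level k: N_k = 4 + N_{k-1}^2.
N_0 = 4
N_1 = 4 + 4^2 = 20
N_2 = 4 + 20^2 = 404
N_3 = 4 + 404^2 = 163220
Terms of depth exactly 3: N_3 − N_2 = 163220 − 404 = 162816.

162816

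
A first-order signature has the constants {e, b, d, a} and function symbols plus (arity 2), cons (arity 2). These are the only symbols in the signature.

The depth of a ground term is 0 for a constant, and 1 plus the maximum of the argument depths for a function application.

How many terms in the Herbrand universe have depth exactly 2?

If N_k denotes the number of depth-≤k ground terms, the 4 constants give N_0 = 4, and each function symbol of arity r contributes N_{k-1}^r new terms at level k: N_k = 4 + N_{k-1}^2 + N_{k-1}^2.
N_0 = 4
N_1 = 4 + 4^2 + 4^2 = 36
N_2 = 4 + 36^2 + 36^2 = 2596
Terms of depth exactly 2: N_2 − N_1 = 2596 − 36 = 2560.

2560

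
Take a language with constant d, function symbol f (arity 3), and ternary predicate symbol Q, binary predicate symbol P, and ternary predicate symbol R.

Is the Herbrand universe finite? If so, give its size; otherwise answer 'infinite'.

infinite

The signature has at least one function symbol (f, arity 3) and at least one constant (d).
Iterating f gives infinitely many distinct ground terms: d, f(d, d, d), f(f(d, d, d), f(d, d, d), f(d, d, d)), ...
So the Herbrand universe is infinite.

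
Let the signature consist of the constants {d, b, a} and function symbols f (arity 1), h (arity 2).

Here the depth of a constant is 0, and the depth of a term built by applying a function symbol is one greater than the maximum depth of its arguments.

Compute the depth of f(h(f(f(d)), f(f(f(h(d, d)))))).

6

depth(f(d)) = 1 + depth(d) = 1 + 0 = 1
depth(f(f(d))) = 1 + depth(f(d)) = 1 + 1 = 2
depth(h(d, d)) = 1 + max(0, 0) = 1
depth(f(h(d, d))) = 1 + depth(h(d, d)) = 1 + 1 = 2
depth(f(f(h(d, d)))) = 1 + depth(f(h(d, d))) = 1 + 2 = 3
depth(f(f(f(h(d, d))))) = 1 + depth(f(f(h(d, d)))) = 1 + 3 = 4
depth(h(f(f(d)), f(f(f(h(d, d)))))) = 1 + max(2, 4) = 5
depth(f(h(f(f(d)), f(f(f(h(d, d))))))) = 1 + depth(h(f(f(d)), f(f(f(h(d, d)))))) = 1 + 5 = 6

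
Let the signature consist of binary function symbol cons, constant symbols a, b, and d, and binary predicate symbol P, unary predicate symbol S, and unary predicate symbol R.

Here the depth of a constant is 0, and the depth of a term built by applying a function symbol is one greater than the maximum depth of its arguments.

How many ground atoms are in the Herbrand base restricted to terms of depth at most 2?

First count ground terms of depth ≤ 2.
If N_k denotes the number of depth-≤k ground terms, the 3 constants give N_0 = 3, and each function symbol of arity r contributes N_{k-1}^r new terms at level k: N_k = 3 + N_{k-1}^2.
N_0 = 3
N_1 = 3 + 3^2 = 12
N_2 = 3 + 12^2 = 147
So |H| = 147.
For each predicate symbol, the number of ground atoms is |H| raised to its arity; summing:
  P: 147^2 = 21609;  S: 147;  R: 147
Total ground atoms: 21609 + 147 + 147 = 21903.

21903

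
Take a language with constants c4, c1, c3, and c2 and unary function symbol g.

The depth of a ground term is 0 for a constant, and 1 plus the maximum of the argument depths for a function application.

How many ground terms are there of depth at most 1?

8

Let N_k = |{terms of depth ≤ k}|. Then N_0 = 4 and N_k = 4 + N_{k-1} for k ≥ 1 (one summand per function symbol, arity giving the exponent).
N_0 = 4
N_1 = 4 + 4 = 8
Explicitly: c4, c1, c3, c2, g(c4), g(c1), g(c3), g(c2).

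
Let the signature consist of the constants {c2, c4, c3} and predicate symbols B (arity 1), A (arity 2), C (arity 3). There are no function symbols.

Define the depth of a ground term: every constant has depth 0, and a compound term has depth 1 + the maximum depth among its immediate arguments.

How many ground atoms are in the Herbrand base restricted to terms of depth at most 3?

39

First count ground terms of depth ≤ 3.
With no function symbols every ground term is a constant, so there are exactly 3 ground terms at every depth bound.
N_0 = 3
N_1 = 3
N_2 = 3
N_3 = 3
Explicitly: c2, c4, c3.
So |H| = 3.
For each predicate symbol, the number of ground atoms is |H| raised to its arity; summing:
  B: 3;  A: 3^2 = 9;  C: 3^3 = 27
Total ground atoms: 3 + 9 + 27 = 39.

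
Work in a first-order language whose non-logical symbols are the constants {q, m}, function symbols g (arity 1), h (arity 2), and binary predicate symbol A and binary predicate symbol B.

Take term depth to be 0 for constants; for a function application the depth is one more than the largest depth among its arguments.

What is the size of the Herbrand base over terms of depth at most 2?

First count ground terms of depth ≤ 2.
Let N_k count ground terms of depth at most k. Each non-constant term of depth ≤ k is some function symbol applied to depth-≤(k−1) arguments, giving N_k = 2 + N_{k-1} + N_{k-1}^2.
N_0 = 2
N_1 = 2 + 2 + 2^2 = 8
N_2 = 2 + 8 + 8^2 = 74
So |H| = 74.
For each predicate symbol, the number of ground atoms is |H| raised to its arity; summing:
  A: 74^2 = 5476;  B: 74^2 = 5476
Total ground atoms: 5476 + 5476 = 10952.

10952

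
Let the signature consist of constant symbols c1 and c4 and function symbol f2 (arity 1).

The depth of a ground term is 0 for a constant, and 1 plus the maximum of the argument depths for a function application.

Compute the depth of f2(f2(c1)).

2

depth(f2(c1)) = 1 + depth(c1) = 1 + 0 = 1
depth(f2(f2(c1))) = 1 + depth(f2(c1)) = 1 + 1 = 2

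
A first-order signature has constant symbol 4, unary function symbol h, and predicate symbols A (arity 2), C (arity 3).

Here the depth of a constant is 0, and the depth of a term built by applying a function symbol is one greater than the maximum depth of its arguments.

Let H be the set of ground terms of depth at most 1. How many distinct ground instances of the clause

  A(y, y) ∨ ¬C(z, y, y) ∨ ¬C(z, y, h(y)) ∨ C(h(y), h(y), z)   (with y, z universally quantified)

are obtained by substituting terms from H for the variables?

4

Ground terms of depth ≤ 1:
  Let N_k count ground terms of depth at most k. Each non-constant term of depth ≤ k is some function symbol applied to depth-≤(k−1) arguments, giving N_k = 1 + N_{k-1}.
  N_0 = 1
  N_1 = 1 + 1 = 2
  Explicitly: 4, h(4).
So there are 2 ground terms available for substitution.
The clause has 2 distinct variables (y, z), each appearing in the body. In the free term algebra distinct substitutions yield syntactically distinct ground instances.
Number of ground instances = 2^2 = 4.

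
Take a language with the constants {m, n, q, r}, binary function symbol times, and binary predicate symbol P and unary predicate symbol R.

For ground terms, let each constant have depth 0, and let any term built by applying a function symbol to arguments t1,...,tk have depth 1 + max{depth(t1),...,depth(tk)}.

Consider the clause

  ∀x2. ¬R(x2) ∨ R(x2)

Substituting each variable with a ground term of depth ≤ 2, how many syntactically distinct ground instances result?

404

Ground terms of depth ≤ 2:
  Write N_k for the number of ground terms of depth ≤ k. A term of depth ≤ k is either a constant or a function symbol applied to arguments of depth ≤ k−1, so N_k = 4 + N_{k-1}^2.
  N_0 = 4
  N_1 = 4 + 4^2 = 20
  N_2 = 4 + 20^2 = 404
So there are 404 ground terms available for substitution.
The clause has 1 distinct variable (x2), which appears in the body. In the free term algebra distinct substitutions yield syntactically distinct ground instances.
Number of ground instances = 404.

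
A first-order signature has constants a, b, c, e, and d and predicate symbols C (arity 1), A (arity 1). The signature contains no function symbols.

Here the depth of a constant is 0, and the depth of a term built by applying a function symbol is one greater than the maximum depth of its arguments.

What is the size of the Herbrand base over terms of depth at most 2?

10

First count ground terms of depth ≤ 2.
With no function symbols every ground term is a constant, so there are exactly 5 ground terms at every depth bound.
N_0 = 5
N_1 = 5
N_2 = 5
So |H| = 5.
Ground atoms are formed by filling each argument slot of a predicate with a term from H, so an r-ary predicate gives |H|^r atoms:
  C: 5;  A: 5
Total ground atoms: 5 + 5 = 10.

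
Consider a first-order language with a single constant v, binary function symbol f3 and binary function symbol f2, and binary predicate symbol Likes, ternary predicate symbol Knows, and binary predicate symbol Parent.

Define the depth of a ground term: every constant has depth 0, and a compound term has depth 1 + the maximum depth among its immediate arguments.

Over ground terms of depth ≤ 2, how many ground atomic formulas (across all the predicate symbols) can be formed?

7581

First count ground terms of depth ≤ 2.
Let N_k = |{terms of depth ≤ k}|. Then N_0 = 1 and N_k = 1 + N_{k-1}^2 + N_{k-1}^2 for k ≥ 1 (one summand per function symbol, arity giving the exponent).
N_0 = 1
N_1 = 1 + 1^2 + 1^2 = 3
N_2 = 1 + 3^2 + 3^2 = 19
So |H| = 19.
A ground atom is a predicate applied to a tuple of terms from H, so the count is the sum over predicates of |H|^arity:
  Likes: 19^2 = 361;  Knows: 19^3 = 6859;  Parent: 19^2 = 361
Total ground atoms: 361 + 6859 + 361 = 7581.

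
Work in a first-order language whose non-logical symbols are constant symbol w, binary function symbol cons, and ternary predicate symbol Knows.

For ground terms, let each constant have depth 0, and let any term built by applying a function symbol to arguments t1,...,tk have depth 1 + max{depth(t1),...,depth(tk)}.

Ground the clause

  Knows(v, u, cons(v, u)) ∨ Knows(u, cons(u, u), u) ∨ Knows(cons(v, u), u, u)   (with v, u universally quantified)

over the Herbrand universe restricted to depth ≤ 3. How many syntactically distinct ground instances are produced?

Ground terms of depth ≤ 3:
  If N_k denotes the number of depth-≤k ground terms, the 1 constant gives N_0 = 1, and each function symbol of arity r contributes N_{k-1}^r new terms at level k: N_k = 1 + N_{k-1}^2.
  N_0 = 1
  N_1 = 1 + 1^2 = 2
  N_2 = 1 + 2^2 = 5
  N_3 = 1 + 5^2 = 26
So there are 26 ground terms available for substitution.
Each of v, u ranges independently over the available ground terms, and distinct assignments produce distinct instances.
Number of ground instances = 26^2 = 676.

676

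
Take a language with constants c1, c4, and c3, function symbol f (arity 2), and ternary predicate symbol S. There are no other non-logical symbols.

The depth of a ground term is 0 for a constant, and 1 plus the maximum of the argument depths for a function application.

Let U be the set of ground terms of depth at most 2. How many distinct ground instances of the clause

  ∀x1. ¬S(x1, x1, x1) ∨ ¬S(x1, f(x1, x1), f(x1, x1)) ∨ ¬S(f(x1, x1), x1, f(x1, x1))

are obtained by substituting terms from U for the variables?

Ground terms of depth ≤ 2:
  Count level by level. With function symbols f/2, the terms of depth ≤ k are the 3 constants together with each function applied to depth-≤(k−1) tuples, so N_k = 3 + N_{k-1}^2.
  N_0 = 3
  N_1 = 3 + 3^2 = 12
  N_2 = 3 + 12^2 = 147
So there are 147 ground terms available for substitution.
The clause has 1 distinct variable (x1), which appears in the body. In the free term algebra distinct substitutions yield syntactically distinct ground instances.
Number of ground instances = 147.

147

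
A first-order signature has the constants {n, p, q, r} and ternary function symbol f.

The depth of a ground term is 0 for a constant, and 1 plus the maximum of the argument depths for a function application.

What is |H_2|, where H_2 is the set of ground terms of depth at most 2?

Count level by level. With function symbols f/3, the terms of depth ≤ k are the 4 constants together with each function applied to depth-≤(k−1) tuples, so N_k = 4 + N_{k-1}^3.
N_0 = 4
N_1 = 4 + 4^3 = 68
N_2 = 4 + 68^3 = 314436

314436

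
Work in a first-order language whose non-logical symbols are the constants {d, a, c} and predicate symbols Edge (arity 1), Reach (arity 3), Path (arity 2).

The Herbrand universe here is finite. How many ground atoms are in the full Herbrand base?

With no function symbols, the Herbrand universe is just the 3 constants.
Ground atoms per predicate: Edge: 3, Reach: 3^3 = 27, Path: 3^2 = 9.
Herbrand base size = 3 + 27 + 9 = 39.

39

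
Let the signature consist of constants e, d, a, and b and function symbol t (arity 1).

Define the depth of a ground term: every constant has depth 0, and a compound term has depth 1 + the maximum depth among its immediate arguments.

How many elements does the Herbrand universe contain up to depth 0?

Let N_k = |{terms of depth ≤ k}|. Then N_0 = 4 and N_k = 4 + N_{k-1} for k ≥ 1 (one summand per function symbol, arity giving the exponent).
N_0 = 4
Explicitly: e, d, a, b.

4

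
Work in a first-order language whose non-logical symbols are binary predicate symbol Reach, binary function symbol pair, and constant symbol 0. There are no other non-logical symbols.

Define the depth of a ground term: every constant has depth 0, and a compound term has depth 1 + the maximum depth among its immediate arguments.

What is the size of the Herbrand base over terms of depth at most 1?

4

First count ground terms of depth ≤ 1.
Let N_k = |{terms of depth ≤ k}|. Then N_0 = 1 and N_k = 1 + N_{k-1}^2 for k ≥ 1 (one summand per function symbol, arity giving the exponent).
N_0 = 1
N_1 = 1 + 1^2 = 2
Explicitly: 0, pair(0, 0).
So |H| = 2.
A ground atom is a predicate applied to a tuple of terms from H, so the count is the sum over predicates of |H|^arity:
  Reach: 2^2 = 4
Total ground atoms: 4.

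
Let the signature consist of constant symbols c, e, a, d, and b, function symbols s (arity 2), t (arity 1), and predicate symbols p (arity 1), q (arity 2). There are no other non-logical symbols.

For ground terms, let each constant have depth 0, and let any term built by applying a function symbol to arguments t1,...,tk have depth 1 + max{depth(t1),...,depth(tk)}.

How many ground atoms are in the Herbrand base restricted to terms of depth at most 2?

1601490

First count ground terms of depth ≤ 2.
If N_k denotes the number of depth-≤k ground terms, the 5 constants give N_0 = 5, and each function symbol of arity r contributes N_{k-1}^r new terms at level k: N_k = 5 + N_{k-1}^2 + N_{k-1}.
N_0 = 5
N_1 = 5 + 5^2 + 5 = 35
N_2 = 5 + 35^2 + 35 = 1265
So |H| = 1265.
Each predicate of arity r yields |H|^r ground atoms (one per choice of an r-tuple from H):
  p: 1265;  q: 1265^2 = 1600225
Total ground atoms: 1265 + 1600225 = 1601490.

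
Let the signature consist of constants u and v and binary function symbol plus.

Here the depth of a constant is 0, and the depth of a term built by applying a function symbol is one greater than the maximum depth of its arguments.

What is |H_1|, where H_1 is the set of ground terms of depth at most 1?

Count level by level. With function symbols plus/2, the terms of depth ≤ k are the 2 constants together with each function applied to depth-≤(k−1) tuples, so N_k = 2 + N_{k-1}^2.
N_0 = 2
N_1 = 2 + 2^2 = 6

6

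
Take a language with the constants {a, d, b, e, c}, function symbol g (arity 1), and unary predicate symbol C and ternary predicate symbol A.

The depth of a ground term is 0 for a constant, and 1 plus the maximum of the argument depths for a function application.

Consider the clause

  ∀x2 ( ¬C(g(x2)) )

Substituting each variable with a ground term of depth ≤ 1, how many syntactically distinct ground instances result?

10

Ground terms of depth ≤ 1:
  If N_k denotes the number of depth-≤k ground terms, the 5 constants give N_0 = 5, and each function symbol of arity r contributes N_{k-1}^r new terms at level k: N_k = 5 + N_{k-1}.
  N_0 = 5
  N_1 = 5 + 5 = 10
  Explicitly: a, d, b, e, c, g(a), g(d), g(b), g(e), g(c).
So there are 10 ground terms available for substitution.
The variable x2 ranges independently over the available ground terms, and distinct assignments produce distinct instances.
Number of ground instances = 10.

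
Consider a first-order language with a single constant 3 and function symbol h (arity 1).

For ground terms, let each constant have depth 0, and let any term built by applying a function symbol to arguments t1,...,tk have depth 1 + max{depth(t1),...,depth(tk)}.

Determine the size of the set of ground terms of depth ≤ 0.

Let N_k = |{terms of depth ≤ k}|. Then N_0 = 1 and N_k = 1 + N_{k-1} for k ≥ 1 (one summand per function symbol, arity giving the exponent).
N_0 = 1
Explicitly: 3.

1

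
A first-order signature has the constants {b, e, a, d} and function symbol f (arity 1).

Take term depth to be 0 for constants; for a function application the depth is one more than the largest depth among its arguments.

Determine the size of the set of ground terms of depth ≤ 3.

Write N_k for the number of ground terms of depth ≤ k. A term of depth ≤ k is either a constant or a function symbol applied to arguments of depth ≤ k−1, so N_k = 4 + N_{k-1}.
N_0 = 4
N_1 = 4 + 4 = 8
N_2 = 4 + 8 = 12
N_3 = 4 + 12 = 16

16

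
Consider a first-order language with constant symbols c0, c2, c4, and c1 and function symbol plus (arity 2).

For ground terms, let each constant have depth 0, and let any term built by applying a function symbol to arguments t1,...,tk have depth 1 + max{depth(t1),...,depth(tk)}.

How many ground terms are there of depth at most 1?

Count level by level. With function symbols plus/2, the terms of depth ≤ k are the 4 constants together with each function applied to depth-≤(k−1) tuples, so N_k = 4 + N_{k-1}^2.
N_0 = 4
N_1 = 4 + 4^2 = 20

20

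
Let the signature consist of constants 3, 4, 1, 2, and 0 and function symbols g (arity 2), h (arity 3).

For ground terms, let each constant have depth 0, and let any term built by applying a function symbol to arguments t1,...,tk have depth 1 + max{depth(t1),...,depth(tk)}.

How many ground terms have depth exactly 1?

150

Write N_k for the number of ground terms of depth ≤ k. A term of depth ≤ k is either a constant or a function symbol applied to arguments of depth ≤ k−1, so N_k = 5 + N_{k-1}^2 + N_{k-1}^3.
N_0 = 5
N_1 = 5 + 5^2 + 5^3 = 155
Terms of depth exactly 1: N_1 − N_0 = 155 − 5 = 150.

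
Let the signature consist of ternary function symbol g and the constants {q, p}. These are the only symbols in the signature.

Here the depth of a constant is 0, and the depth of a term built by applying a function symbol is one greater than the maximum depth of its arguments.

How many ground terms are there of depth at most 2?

1002

If N_k denotes the number of depth-≤k ground terms, the 2 constants give N_0 = 2, and each function symbol of arity r contributes N_{k-1}^r new terms at level k: N_k = 2 + N_{k-1}^3.
N_0 = 2
N_1 = 2 + 2^3 = 10
N_2 = 2 + 10^3 = 1002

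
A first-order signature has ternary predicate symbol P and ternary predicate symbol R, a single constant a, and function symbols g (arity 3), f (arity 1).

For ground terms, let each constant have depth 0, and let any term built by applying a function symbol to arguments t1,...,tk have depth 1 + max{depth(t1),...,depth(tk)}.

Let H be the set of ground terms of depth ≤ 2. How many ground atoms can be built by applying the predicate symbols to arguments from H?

First count ground terms of depth ≤ 2.
Count level by level. With function symbols g/3, f/1, the terms of depth ≤ k are the 1 constant together with each function applied to depth-≤(k−1) tuples, so N_k = 1 + N_{k-1}^3 + N_{k-1}.
N_0 = 1
N_1 = 1 + 1^3 + 1 = 3
N_2 = 1 + 3^3 + 3 = 31
So |H| = 31.
Ground atoms are formed by filling each argument slot of a predicate with a term from H, so an r-ary predicate gives |H|^r atoms:
  P: 31^3 = 29791;  R: 31^3 = 29791
Total ground atoms: 29791 + 29791 = 59582.

59582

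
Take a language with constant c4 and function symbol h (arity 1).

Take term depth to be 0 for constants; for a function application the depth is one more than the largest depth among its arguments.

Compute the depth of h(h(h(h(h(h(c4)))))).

6

depth(h(c4)) = 1 + depth(c4) = 1 + 0 = 1
depth(h(h(c4))) = 1 + depth(h(c4)) = 1 + 1 = 2
depth(h(h(h(c4)))) = 1 + depth(h(h(c4))) = 1 + 2 = 3
depth(h(h(h(h(c4))))) = 1 + depth(h(h(h(c4)))) = 1 + 3 = 4
depth(h(h(h(h(h(c4)))))) = 1 + depth(h(h(h(h(c4))))) = 1 + 4 = 5
depth(h(h(h(h(h(h(c4))))))) = 1 + depth(h(h(h(h(h(c4)))))) = 1 + 5 = 6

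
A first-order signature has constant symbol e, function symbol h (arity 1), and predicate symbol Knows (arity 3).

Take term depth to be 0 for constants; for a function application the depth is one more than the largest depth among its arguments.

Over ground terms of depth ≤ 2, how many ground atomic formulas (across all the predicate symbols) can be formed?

27

First count ground terms of depth ≤ 2.
Let N_k count ground terms of depth at most k. Each non-constant term of depth ≤ k is some function symbol applied to depth-≤(k−1) arguments, giving N_k = 1 + N_{k-1}.
N_0 = 1
N_1 = 1 + 1 = 2
N_2 = 1 + 2 = 3
Explicitly: e, h(e), h(h(e)).
So |H| = 3.
A ground atom is a predicate applied to a tuple of terms from H, so the count is the sum over predicates of |H|^arity:
  Knows: 3^3 = 27
Total ground atoms: 27.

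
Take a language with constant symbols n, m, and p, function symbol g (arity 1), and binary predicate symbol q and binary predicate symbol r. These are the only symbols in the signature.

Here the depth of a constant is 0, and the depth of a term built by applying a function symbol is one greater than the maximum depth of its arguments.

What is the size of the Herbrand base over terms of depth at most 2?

First count ground terms of depth ≤ 2.
Let N_k count ground terms of depth at most k. Each non-constant term of depth ≤ k is some function symbol applied to depth-≤(k−1) arguments, giving N_k = 3 + N_{k-1}.
N_0 = 3
N_1 = 3 + 3 = 6
N_2 = 3 + 6 = 9
Explicitly: n, m, p, g(n), g(m), g(p), g(g(n)), g(g(m)), g(g(p)).
So |H| = 9.
Each predicate of arity r yields |H|^r ground atoms (one per choice of an r-tuple from H):
  q: 9^2 = 81;  r: 9^2 = 81
Total ground atoms: 81 + 81 = 162.

162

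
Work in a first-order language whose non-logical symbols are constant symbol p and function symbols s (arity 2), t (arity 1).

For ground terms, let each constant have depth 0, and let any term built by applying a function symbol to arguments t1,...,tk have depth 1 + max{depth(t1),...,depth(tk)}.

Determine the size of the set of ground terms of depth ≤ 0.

If N_k denotes the number of depth-≤k ground terms, the 1 constant gives N_0 = 1, and each function symbol of arity r contributes N_{k-1}^r new terms at level k: N_k = 1 + N_{k-1}^2 + N_{k-1}.
N_0 = 1
Explicitly: p.

1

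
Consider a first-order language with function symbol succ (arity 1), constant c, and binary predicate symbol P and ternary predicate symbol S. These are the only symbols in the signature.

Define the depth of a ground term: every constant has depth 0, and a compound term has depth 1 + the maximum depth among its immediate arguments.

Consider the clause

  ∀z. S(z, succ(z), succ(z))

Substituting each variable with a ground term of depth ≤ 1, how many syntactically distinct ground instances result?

Ground terms of depth ≤ 1:
  Let N_k count ground terms of depth at most k. Each non-constant term of depth ≤ k is some function symbol applied to depth-≤(k−1) arguments, giving N_k = 1 + N_{k-1}.
  N_0 = 1
  N_1 = 1 + 1 = 2
So there are 2 ground terms available for substitution.
There is 1 variable to instantiate (z),  occurring in at least one literal, so different choices give different ground instances.
Number of ground instances = 2.

2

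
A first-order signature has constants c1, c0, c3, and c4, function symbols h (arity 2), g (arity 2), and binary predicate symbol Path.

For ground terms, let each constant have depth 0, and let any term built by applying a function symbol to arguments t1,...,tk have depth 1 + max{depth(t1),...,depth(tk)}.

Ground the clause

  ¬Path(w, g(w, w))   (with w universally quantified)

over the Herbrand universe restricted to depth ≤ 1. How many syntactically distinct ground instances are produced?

36

Ground terms of depth ≤ 1:
  Let N_k = |{terms of depth ≤ k}|. Then N_0 = 4 and N_k = 4 + N_{k-1}^2 + N_{k-1}^2 for k ≥ 1 (one summand per function symbol, arity giving the exponent).
  N_0 = 4
  N_1 = 4 + 4^2 + 4^2 = 36
So there are 36 ground terms available for substitution.
The body mentions the single quantified variable w; since ground terms form a free algebra, no two substitutions collapse to the same formula.
Number of ground instances = 36.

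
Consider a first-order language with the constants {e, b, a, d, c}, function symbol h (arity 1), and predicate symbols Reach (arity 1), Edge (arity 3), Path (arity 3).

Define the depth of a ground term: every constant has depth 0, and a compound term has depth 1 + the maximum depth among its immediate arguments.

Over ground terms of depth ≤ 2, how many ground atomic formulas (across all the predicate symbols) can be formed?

6765

First count ground terms of depth ≤ 2.
Write N_k for the number of ground terms of depth ≤ k. A term of depth ≤ k is either a constant or a function symbol applied to arguments of depth ≤ k−1, so N_k = 5 + N_{k-1}.
N_0 = 5
N_1 = 5 + 5 = 10
N_2 = 5 + 10 = 15
So |H| = 15.
Each predicate of arity r yields |H|^r ground atoms (one per choice of an r-tuple from H):
  Reach: 15;  Edge: 15^3 = 3375;  Path: 15^3 = 3375
Total ground atoms: 15 + 3375 + 3375 = 6765.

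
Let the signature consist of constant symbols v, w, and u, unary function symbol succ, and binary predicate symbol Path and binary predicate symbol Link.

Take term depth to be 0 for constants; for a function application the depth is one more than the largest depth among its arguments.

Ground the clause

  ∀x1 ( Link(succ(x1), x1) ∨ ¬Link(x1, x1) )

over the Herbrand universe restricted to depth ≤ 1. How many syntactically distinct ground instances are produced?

6

Ground terms of depth ≤ 1:
  Let N_k count ground terms of depth at most k. Each non-constant term of depth ≤ k is some function symbol applied to depth-≤(k−1) arguments, giving N_k = 3 + N_{k-1}.
  N_0 = 3
  N_1 = 3 + 3 = 6
So there are 6 ground terms available for substitution.
The variable x1 ranges independently over the available ground terms, and distinct assignments produce distinct instances.
Number of ground instances = 6.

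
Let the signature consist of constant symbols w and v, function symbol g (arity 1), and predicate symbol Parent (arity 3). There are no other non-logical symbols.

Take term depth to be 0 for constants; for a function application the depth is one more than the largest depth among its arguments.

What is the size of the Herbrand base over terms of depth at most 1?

64

First count ground terms of depth ≤ 1.
If N_k denotes the number of depth-≤k ground terms, the 2 constants give N_0 = 2, and each function symbol of arity r contributes N_{k-1}^r new terms at level k: N_k = 2 + N_{k-1}.
N_0 = 2
N_1 = 2 + 2 = 4
Explicitly: w, v, g(w), g(v).
So |H| = 4.
For each predicate symbol, the number of ground atoms is |H| raised to its arity; summing:
  Parent: 4^3 = 64
Total ground atoms: 64.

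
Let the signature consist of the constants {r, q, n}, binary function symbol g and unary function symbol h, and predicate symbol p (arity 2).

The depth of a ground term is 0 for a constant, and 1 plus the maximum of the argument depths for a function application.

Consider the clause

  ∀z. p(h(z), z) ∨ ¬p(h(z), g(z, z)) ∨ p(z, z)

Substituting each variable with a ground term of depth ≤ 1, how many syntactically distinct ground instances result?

Ground terms of depth ≤ 1:
  Write N_k for the number of ground terms of depth ≤ k. A term of depth ≤ k is either a constant or a function symbol applied to arguments of depth ≤ k−1, so N_k = 3 + N_{k-1}^2 + N_{k-1}.
  N_0 = 3
  N_1 = 3 + 3^2 + 3 = 15
So there are 15 ground terms available for substitution.
There is 1 variable to instantiate (z),  occurring in at least one literal, so different choices give different ground instances.
Number of ground instances = 15.

15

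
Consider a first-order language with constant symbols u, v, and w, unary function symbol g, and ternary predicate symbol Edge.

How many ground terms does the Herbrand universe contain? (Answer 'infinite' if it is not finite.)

The signature has at least one function symbol (g, arity 1) and at least one constant (u).
Iterating g gives infinitely many distinct ground terms: u, g(u), g(g(u)), ...
So the Herbrand universe is infinite.

infinite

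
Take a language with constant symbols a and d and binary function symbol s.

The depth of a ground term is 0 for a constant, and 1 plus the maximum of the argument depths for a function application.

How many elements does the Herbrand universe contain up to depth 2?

38

Count level by level. With function symbols s/2, the terms of depth ≤ k are the 2 constants together with each function applied to depth-≤(k−1) tuples, so N_k = 2 + N_{k-1}^2.
N_0 = 2
N_1 = 2 + 2^2 = 6
N_2 = 2 + 6^2 = 38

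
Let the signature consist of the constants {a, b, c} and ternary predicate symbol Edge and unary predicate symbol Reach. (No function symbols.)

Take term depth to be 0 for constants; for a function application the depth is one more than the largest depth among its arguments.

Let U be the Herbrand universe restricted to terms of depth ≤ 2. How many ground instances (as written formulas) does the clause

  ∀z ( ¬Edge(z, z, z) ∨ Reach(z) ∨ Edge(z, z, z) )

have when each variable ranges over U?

Ground terms of depth ≤ 2:
  With no function symbols every ground term is a constant, so there are exactly 3 ground terms at every depth bound.
  N_0 = 3
  N_1 = 3
  N_2 = 3
  Explicitly: a, b, c.
So there are 3 ground terms available for substitution.
The variable z ranges independently over the available ground terms, and distinct assignments produce distinct instances.
Number of ground instances = 3.

3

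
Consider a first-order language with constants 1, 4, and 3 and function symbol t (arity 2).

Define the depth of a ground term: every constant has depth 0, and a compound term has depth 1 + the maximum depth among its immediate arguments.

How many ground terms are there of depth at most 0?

3

If N_k denotes the number of depth-≤k ground terms, the 3 constants give N_0 = 3, and each function symbol of arity r contributes N_{k-1}^r new terms at level k: N_k = 3 + N_{k-1}^2.
N_0 = 3
Explicitly: 1, 4, 3.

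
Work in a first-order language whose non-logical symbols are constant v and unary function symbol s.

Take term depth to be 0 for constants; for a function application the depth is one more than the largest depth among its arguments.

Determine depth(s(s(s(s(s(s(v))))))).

depth(s(v)) = 1 + depth(v) = 1 + 0 = 1
depth(s(s(v))) = 1 + depth(s(v)) = 1 + 1 = 2
depth(s(s(s(v)))) = 1 + depth(s(s(v))) = 1 + 2 = 3
depth(s(s(s(s(v))))) = 1 + depth(s(s(s(v)))) = 1 + 3 = 4
depth(s(s(s(s(s(v)))))) = 1 + depth(s(s(s(s(v))))) = 1 + 4 = 5
depth(s(s(s(s(s(s(v))))))) = 1 + depth(s(s(s(s(s(v)))))) = 1 + 5 = 6

6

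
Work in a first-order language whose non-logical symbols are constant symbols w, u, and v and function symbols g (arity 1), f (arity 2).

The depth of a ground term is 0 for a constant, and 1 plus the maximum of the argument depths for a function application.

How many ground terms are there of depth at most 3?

Let N_k = |{terms of depth ≤ k}|. Then N_0 = 3 and N_k = 3 + N_{k-1} + N_{k-1}^2 for k ≥ 1 (one summand per function symbol, arity giving the exponent).
N_0 = 3
N_1 = 3 + 3 + 3^2 = 15
N_2 = 3 + 15 + 15^2 = 243
N_3 = 3 + 243 + 243^2 = 59295

59295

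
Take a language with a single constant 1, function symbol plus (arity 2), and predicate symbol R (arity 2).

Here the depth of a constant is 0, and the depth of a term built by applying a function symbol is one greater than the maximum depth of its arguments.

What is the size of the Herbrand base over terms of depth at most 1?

First count ground terms of depth ≤ 1.
Let N_k count ground terms of depth at most k. Each non-constant term of depth ≤ k is some function symbol applied to depth-≤(k−1) arguments, giving N_k = 1 + N_{k-1}^2.
N_0 = 1
N_1 = 1 + 1^2 = 2
Explicitly: 1, plus(1, 1).
So |H| = 2.
A ground atom is a predicate applied to a tuple of terms from H, so the count is the sum over predicates of |H|^arity:
  R: 2^2 = 4
Total ground atoms: 4.

4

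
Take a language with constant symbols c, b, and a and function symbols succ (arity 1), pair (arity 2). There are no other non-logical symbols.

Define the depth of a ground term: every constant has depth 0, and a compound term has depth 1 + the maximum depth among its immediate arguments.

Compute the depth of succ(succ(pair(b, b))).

depth(pair(b, b)) = 1 + max(0, 0) = 1
depth(succ(pair(b, b))) = 1 + depth(pair(b, b)) = 1 + 1 = 2
depth(succ(succ(pair(b, b)))) = 1 + depth(succ(pair(b, b))) = 1 + 2 = 3

3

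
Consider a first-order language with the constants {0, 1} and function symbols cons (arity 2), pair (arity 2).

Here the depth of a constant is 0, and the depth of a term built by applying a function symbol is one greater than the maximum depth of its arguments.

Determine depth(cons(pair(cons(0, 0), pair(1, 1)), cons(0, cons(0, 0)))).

depth(cons(0, 0)) = 1 + max(0, 0) = 1
depth(pair(1, 1)) = 1 + max(0, 0) = 1
depth(pair(cons(0, 0), pair(1, 1))) = 1 + max(1, 1) = 2
depth(cons(0, cons(0, 0))) = 1 + max(0, 1) = 2
depth(cons(pair(cons(0, 0), pair(1, 1)), cons(0, cons(0, 0)))) = 1 + max(2, 2) = 3

3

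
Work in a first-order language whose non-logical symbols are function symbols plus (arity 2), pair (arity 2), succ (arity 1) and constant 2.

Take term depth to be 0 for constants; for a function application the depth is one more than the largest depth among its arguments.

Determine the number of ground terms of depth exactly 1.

Let N_k = |{terms of depth ≤ k}|. Then N_0 = 1 and N_k = 1 + N_{k-1}^2 + N_{k-1}^2 + N_{k-1} for k ≥ 1 (one summand per function symbol, arity giving the exponent).
N_0 = 1
N_1 = 1 + 1^2 + 1^2 + 1 = 4
Terms of depth exactly 1: N_1 − N_0 = 4 − 1 = 3.

3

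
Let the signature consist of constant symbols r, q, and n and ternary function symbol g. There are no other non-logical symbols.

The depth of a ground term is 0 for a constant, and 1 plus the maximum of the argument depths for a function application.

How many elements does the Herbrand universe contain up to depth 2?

Count level by level. With function symbols g/3, the terms of depth ≤ k are the 3 constants together with each function applied to depth-≤(k−1) tuples, so N_k = 3 + N_{k-1}^3.
N_0 = 3
N_1 = 3 + 3^3 = 30
N_2 = 3 + 30^3 = 27003

27003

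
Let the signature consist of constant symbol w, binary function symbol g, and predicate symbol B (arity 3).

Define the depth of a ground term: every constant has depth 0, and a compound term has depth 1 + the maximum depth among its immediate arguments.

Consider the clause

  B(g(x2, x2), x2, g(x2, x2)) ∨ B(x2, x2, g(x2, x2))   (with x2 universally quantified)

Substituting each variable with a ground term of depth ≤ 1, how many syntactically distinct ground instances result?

Ground terms of depth ≤ 1:
  Count level by level. With function symbols g/2, the terms of depth ≤ k are the 1 constant together with each function applied to depth-≤(k−1) tuples, so N_k = 1 + N_{k-1}^2.
  N_0 = 1
  N_1 = 1 + 1^2 = 2
  Explicitly: w, g(w, w).
So there are 2 ground terms available for substitution.
The variable x2 ranges independently over the available ground terms, and distinct assignments produce distinct instances.
Number of ground instances = 2.

2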